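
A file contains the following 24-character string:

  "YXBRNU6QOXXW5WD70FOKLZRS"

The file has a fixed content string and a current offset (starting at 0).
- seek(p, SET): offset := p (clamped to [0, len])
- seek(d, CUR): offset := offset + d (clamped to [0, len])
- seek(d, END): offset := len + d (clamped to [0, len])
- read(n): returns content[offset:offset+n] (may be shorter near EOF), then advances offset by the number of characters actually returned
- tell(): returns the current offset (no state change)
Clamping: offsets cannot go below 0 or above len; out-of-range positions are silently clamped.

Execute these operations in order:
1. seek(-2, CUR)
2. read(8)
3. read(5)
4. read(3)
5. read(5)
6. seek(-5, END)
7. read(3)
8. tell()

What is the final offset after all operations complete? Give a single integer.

Answer: 22

Derivation:
After 1 (seek(-2, CUR)): offset=0
After 2 (read(8)): returned 'YXBRNU6Q', offset=8
After 3 (read(5)): returned 'OXXW5', offset=13
After 4 (read(3)): returned 'WD7', offset=16
After 5 (read(5)): returned '0FOKL', offset=21
After 6 (seek(-5, END)): offset=19
After 7 (read(3)): returned 'KLZ', offset=22
After 8 (tell()): offset=22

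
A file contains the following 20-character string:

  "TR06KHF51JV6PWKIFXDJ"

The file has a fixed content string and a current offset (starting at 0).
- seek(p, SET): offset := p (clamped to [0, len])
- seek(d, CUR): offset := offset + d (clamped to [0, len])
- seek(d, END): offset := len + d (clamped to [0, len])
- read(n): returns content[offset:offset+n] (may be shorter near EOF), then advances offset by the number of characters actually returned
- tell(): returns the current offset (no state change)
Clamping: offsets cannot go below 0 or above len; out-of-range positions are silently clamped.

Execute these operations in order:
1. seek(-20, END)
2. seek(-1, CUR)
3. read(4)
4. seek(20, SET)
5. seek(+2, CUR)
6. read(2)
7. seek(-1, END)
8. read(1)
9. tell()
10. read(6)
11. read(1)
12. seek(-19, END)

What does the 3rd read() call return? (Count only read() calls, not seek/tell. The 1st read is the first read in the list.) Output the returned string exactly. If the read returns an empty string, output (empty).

Answer: J

Derivation:
After 1 (seek(-20, END)): offset=0
After 2 (seek(-1, CUR)): offset=0
After 3 (read(4)): returned 'TR06', offset=4
After 4 (seek(20, SET)): offset=20
After 5 (seek(+2, CUR)): offset=20
After 6 (read(2)): returned '', offset=20
After 7 (seek(-1, END)): offset=19
After 8 (read(1)): returned 'J', offset=20
After 9 (tell()): offset=20
After 10 (read(6)): returned '', offset=20
After 11 (read(1)): returned '', offset=20
After 12 (seek(-19, END)): offset=1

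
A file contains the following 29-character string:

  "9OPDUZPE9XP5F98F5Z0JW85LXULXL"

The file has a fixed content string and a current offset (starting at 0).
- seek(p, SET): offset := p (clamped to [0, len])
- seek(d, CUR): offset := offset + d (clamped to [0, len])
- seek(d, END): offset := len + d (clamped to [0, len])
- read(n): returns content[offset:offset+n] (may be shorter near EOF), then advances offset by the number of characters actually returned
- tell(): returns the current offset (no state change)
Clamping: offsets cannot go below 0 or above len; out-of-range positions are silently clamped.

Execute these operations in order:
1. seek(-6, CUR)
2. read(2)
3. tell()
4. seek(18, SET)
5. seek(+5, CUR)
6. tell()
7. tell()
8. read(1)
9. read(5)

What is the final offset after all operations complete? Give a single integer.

After 1 (seek(-6, CUR)): offset=0
After 2 (read(2)): returned '9O', offset=2
After 3 (tell()): offset=2
After 4 (seek(18, SET)): offset=18
After 5 (seek(+5, CUR)): offset=23
After 6 (tell()): offset=23
After 7 (tell()): offset=23
After 8 (read(1)): returned 'L', offset=24
After 9 (read(5)): returned 'XULXL', offset=29

Answer: 29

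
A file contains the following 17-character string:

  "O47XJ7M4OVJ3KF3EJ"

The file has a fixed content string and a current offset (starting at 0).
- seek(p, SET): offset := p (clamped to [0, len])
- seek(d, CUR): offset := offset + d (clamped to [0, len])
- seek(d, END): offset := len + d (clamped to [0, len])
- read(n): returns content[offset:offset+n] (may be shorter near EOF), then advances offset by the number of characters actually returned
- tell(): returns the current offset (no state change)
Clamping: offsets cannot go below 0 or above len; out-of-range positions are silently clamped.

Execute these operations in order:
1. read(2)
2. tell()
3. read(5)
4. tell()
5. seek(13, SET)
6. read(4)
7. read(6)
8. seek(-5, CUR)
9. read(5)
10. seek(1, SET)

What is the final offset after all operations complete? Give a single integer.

Answer: 1

Derivation:
After 1 (read(2)): returned 'O4', offset=2
After 2 (tell()): offset=2
After 3 (read(5)): returned '7XJ7M', offset=7
After 4 (tell()): offset=7
After 5 (seek(13, SET)): offset=13
After 6 (read(4)): returned 'F3EJ', offset=17
After 7 (read(6)): returned '', offset=17
After 8 (seek(-5, CUR)): offset=12
After 9 (read(5)): returned 'KF3EJ', offset=17
After 10 (seek(1, SET)): offset=1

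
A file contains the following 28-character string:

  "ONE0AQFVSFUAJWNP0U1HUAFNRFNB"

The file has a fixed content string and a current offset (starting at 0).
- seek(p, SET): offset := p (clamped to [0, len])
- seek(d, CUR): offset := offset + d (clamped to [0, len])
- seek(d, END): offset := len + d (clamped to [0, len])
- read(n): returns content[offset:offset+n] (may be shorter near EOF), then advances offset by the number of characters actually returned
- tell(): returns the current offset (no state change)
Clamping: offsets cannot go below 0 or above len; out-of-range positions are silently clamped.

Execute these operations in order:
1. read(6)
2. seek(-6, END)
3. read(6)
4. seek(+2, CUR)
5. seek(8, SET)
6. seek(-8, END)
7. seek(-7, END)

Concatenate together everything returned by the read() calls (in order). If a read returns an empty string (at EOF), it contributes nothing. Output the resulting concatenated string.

Answer: ONE0AQFNRFNB

Derivation:
After 1 (read(6)): returned 'ONE0AQ', offset=6
After 2 (seek(-6, END)): offset=22
After 3 (read(6)): returned 'FNRFNB', offset=28
After 4 (seek(+2, CUR)): offset=28
After 5 (seek(8, SET)): offset=8
After 6 (seek(-8, END)): offset=20
After 7 (seek(-7, END)): offset=21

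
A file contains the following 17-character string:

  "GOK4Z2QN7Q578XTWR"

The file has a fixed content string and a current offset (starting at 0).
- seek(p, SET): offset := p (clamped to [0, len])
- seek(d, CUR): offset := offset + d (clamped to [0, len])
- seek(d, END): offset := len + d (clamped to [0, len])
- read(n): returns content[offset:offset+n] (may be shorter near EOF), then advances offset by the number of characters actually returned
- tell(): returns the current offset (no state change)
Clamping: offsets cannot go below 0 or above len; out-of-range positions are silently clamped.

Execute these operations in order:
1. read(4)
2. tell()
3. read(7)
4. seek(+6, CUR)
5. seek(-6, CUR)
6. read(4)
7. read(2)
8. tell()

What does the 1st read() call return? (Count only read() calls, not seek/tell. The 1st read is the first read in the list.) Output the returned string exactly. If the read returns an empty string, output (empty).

After 1 (read(4)): returned 'GOK4', offset=4
After 2 (tell()): offset=4
After 3 (read(7)): returned 'Z2QN7Q5', offset=11
After 4 (seek(+6, CUR)): offset=17
After 5 (seek(-6, CUR)): offset=11
After 6 (read(4)): returned '78XT', offset=15
After 7 (read(2)): returned 'WR', offset=17
After 8 (tell()): offset=17

Answer: GOK4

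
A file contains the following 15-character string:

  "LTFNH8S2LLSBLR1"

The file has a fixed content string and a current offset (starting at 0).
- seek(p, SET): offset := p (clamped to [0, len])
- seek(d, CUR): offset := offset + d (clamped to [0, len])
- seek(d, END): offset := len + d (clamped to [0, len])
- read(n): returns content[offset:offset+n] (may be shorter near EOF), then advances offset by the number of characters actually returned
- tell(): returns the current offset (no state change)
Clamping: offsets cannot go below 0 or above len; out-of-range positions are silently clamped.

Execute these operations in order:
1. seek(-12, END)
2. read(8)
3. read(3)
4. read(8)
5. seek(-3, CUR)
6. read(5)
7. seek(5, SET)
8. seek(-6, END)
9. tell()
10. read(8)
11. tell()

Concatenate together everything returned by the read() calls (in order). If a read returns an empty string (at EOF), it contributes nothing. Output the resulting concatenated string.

After 1 (seek(-12, END)): offset=3
After 2 (read(8)): returned 'NH8S2LLS', offset=11
After 3 (read(3)): returned 'BLR', offset=14
After 4 (read(8)): returned '1', offset=15
After 5 (seek(-3, CUR)): offset=12
After 6 (read(5)): returned 'LR1', offset=15
After 7 (seek(5, SET)): offset=5
After 8 (seek(-6, END)): offset=9
After 9 (tell()): offset=9
After 10 (read(8)): returned 'LSBLR1', offset=15
After 11 (tell()): offset=15

Answer: NH8S2LLSBLR1LR1LSBLR1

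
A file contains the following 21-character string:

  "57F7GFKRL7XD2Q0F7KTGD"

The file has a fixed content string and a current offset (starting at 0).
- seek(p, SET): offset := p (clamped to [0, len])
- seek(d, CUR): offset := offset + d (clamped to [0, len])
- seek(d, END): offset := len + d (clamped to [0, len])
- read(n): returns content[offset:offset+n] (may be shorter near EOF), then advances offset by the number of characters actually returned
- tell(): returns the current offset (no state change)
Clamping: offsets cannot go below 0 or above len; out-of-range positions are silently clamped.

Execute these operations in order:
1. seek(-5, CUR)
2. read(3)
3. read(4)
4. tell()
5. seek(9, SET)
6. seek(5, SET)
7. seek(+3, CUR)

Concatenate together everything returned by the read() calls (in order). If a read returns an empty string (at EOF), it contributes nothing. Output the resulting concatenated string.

Answer: 57F7GFK

Derivation:
After 1 (seek(-5, CUR)): offset=0
After 2 (read(3)): returned '57F', offset=3
After 3 (read(4)): returned '7GFK', offset=7
After 4 (tell()): offset=7
After 5 (seek(9, SET)): offset=9
After 6 (seek(5, SET)): offset=5
After 7 (seek(+3, CUR)): offset=8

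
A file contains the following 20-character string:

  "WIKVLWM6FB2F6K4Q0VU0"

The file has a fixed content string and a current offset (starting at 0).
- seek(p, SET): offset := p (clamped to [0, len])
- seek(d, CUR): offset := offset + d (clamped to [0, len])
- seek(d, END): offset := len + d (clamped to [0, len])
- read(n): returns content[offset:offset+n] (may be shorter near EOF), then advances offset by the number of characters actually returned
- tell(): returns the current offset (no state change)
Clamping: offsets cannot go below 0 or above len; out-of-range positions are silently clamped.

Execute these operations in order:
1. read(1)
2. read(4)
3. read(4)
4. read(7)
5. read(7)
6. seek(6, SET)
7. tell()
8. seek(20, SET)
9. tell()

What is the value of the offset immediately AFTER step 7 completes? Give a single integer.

After 1 (read(1)): returned 'W', offset=1
After 2 (read(4)): returned 'IKVL', offset=5
After 3 (read(4)): returned 'WM6F', offset=9
After 4 (read(7)): returned 'B2F6K4Q', offset=16
After 5 (read(7)): returned '0VU0', offset=20
After 6 (seek(6, SET)): offset=6
After 7 (tell()): offset=6

Answer: 6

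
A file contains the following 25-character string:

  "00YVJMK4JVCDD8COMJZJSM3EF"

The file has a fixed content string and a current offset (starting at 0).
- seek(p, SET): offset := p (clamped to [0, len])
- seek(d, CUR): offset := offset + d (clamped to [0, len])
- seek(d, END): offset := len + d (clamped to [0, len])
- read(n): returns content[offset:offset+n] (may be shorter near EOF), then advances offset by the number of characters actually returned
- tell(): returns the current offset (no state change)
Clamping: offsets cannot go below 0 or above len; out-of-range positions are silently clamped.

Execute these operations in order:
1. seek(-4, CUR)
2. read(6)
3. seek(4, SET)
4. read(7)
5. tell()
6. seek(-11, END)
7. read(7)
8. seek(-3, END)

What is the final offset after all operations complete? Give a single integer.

Answer: 22

Derivation:
After 1 (seek(-4, CUR)): offset=0
After 2 (read(6)): returned '00YVJM', offset=6
After 3 (seek(4, SET)): offset=4
After 4 (read(7)): returned 'JMK4JVC', offset=11
After 5 (tell()): offset=11
After 6 (seek(-11, END)): offset=14
After 7 (read(7)): returned 'COMJZJS', offset=21
After 8 (seek(-3, END)): offset=22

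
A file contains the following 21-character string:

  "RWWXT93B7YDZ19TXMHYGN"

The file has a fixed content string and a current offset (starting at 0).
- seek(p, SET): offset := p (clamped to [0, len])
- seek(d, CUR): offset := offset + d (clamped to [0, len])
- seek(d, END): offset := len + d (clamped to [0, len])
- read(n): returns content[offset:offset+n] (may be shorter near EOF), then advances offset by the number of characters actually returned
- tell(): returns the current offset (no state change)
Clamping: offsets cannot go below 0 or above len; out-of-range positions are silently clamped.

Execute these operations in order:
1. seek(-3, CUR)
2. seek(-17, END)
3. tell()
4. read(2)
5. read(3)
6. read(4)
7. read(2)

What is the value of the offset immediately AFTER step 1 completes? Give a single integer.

Answer: 0

Derivation:
After 1 (seek(-3, CUR)): offset=0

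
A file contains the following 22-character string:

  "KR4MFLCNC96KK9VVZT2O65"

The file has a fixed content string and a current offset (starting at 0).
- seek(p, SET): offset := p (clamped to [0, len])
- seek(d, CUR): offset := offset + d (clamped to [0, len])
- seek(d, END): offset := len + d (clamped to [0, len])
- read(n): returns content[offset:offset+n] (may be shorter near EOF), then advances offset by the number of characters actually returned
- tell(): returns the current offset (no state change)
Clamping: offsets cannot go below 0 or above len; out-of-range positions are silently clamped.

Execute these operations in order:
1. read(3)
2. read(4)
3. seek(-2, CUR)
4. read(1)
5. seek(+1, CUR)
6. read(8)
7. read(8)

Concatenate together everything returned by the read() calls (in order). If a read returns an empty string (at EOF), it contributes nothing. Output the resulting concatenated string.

Answer: KR4MFLCLNC96KK9VVZT2O65

Derivation:
After 1 (read(3)): returned 'KR4', offset=3
After 2 (read(4)): returned 'MFLC', offset=7
After 3 (seek(-2, CUR)): offset=5
After 4 (read(1)): returned 'L', offset=6
After 5 (seek(+1, CUR)): offset=7
After 6 (read(8)): returned 'NC96KK9V', offset=15
After 7 (read(8)): returned 'VZT2O65', offset=22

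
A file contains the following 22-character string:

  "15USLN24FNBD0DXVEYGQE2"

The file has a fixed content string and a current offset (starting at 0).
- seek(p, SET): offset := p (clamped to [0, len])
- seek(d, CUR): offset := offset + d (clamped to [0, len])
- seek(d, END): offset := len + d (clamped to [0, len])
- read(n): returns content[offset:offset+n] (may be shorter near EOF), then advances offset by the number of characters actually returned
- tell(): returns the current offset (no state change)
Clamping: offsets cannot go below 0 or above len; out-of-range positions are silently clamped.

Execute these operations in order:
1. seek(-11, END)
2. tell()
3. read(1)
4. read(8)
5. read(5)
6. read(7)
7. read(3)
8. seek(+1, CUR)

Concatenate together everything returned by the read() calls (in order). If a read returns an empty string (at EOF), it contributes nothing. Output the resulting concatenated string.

After 1 (seek(-11, END)): offset=11
After 2 (tell()): offset=11
After 3 (read(1)): returned 'D', offset=12
After 4 (read(8)): returned '0DXVEYGQ', offset=20
After 5 (read(5)): returned 'E2', offset=22
After 6 (read(7)): returned '', offset=22
After 7 (read(3)): returned '', offset=22
After 8 (seek(+1, CUR)): offset=22

Answer: D0DXVEYGQE2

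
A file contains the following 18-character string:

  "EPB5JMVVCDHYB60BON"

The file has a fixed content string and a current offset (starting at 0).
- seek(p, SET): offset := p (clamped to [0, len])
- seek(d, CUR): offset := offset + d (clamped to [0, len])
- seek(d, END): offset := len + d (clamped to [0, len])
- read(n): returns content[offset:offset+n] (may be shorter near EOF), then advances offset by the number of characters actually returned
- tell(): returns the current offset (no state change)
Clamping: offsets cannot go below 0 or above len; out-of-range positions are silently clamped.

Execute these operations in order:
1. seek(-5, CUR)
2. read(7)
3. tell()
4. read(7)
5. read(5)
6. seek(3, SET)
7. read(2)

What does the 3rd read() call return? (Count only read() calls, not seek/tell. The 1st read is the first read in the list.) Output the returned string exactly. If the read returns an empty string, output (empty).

Answer: 0BON

Derivation:
After 1 (seek(-5, CUR)): offset=0
After 2 (read(7)): returned 'EPB5JMV', offset=7
After 3 (tell()): offset=7
After 4 (read(7)): returned 'VCDHYB6', offset=14
After 5 (read(5)): returned '0BON', offset=18
After 6 (seek(3, SET)): offset=3
After 7 (read(2)): returned '5J', offset=5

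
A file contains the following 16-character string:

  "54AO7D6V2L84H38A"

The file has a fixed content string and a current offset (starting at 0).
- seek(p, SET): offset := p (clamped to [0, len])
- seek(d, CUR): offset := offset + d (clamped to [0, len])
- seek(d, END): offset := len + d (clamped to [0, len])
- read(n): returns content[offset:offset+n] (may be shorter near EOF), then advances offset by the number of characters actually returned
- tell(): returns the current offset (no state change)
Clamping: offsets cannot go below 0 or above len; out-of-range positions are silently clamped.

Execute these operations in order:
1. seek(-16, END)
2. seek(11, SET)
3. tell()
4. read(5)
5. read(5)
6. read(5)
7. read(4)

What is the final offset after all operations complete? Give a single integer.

After 1 (seek(-16, END)): offset=0
After 2 (seek(11, SET)): offset=11
After 3 (tell()): offset=11
After 4 (read(5)): returned '4H38A', offset=16
After 5 (read(5)): returned '', offset=16
After 6 (read(5)): returned '', offset=16
After 7 (read(4)): returned '', offset=16

Answer: 16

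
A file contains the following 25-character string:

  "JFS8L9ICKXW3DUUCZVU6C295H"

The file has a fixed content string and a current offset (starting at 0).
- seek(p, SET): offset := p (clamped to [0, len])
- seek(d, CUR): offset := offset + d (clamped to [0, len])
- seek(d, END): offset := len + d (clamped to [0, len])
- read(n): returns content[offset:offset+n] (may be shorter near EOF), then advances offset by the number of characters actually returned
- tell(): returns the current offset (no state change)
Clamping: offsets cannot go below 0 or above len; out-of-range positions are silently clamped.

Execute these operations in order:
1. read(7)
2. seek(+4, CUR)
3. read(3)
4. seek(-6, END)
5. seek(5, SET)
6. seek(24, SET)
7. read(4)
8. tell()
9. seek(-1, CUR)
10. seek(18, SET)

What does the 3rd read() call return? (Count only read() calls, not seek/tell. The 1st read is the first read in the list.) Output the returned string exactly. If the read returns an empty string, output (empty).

After 1 (read(7)): returned 'JFS8L9I', offset=7
After 2 (seek(+4, CUR)): offset=11
After 3 (read(3)): returned '3DU', offset=14
After 4 (seek(-6, END)): offset=19
After 5 (seek(5, SET)): offset=5
After 6 (seek(24, SET)): offset=24
After 7 (read(4)): returned 'H', offset=25
After 8 (tell()): offset=25
After 9 (seek(-1, CUR)): offset=24
After 10 (seek(18, SET)): offset=18

Answer: H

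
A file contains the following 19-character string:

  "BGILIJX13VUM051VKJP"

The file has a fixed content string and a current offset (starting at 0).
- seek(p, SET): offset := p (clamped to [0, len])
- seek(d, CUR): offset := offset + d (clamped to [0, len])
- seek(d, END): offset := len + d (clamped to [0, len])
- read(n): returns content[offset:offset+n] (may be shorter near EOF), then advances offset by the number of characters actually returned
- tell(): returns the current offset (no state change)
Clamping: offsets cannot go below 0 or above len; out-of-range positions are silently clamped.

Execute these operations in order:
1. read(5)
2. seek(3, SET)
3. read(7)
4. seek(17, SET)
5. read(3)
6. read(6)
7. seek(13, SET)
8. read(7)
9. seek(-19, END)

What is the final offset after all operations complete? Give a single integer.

After 1 (read(5)): returned 'BGILI', offset=5
After 2 (seek(3, SET)): offset=3
After 3 (read(7)): returned 'LIJX13V', offset=10
After 4 (seek(17, SET)): offset=17
After 5 (read(3)): returned 'JP', offset=19
After 6 (read(6)): returned '', offset=19
After 7 (seek(13, SET)): offset=13
After 8 (read(7)): returned '51VKJP', offset=19
After 9 (seek(-19, END)): offset=0

Answer: 0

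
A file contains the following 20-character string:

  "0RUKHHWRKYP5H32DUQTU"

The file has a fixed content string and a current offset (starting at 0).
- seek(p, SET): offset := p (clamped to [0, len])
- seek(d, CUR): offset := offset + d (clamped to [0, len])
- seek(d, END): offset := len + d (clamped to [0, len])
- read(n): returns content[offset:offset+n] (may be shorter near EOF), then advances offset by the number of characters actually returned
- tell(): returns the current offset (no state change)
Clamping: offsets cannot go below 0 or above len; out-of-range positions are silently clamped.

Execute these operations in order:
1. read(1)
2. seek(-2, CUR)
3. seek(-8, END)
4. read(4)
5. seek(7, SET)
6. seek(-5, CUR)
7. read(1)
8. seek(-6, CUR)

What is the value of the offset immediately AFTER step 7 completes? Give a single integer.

After 1 (read(1)): returned '0', offset=1
After 2 (seek(-2, CUR)): offset=0
After 3 (seek(-8, END)): offset=12
After 4 (read(4)): returned 'H32D', offset=16
After 5 (seek(7, SET)): offset=7
After 6 (seek(-5, CUR)): offset=2
After 7 (read(1)): returned 'U', offset=3

Answer: 3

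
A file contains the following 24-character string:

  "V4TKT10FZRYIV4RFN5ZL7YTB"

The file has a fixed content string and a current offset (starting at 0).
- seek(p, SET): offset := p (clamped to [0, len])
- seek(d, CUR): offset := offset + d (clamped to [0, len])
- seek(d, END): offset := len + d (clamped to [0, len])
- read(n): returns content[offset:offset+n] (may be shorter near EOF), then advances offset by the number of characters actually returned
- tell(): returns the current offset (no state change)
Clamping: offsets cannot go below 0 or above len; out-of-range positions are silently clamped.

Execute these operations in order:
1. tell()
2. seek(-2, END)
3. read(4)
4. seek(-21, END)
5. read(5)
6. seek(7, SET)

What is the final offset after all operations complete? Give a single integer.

Answer: 7

Derivation:
After 1 (tell()): offset=0
After 2 (seek(-2, END)): offset=22
After 3 (read(4)): returned 'TB', offset=24
After 4 (seek(-21, END)): offset=3
After 5 (read(5)): returned 'KT10F', offset=8
After 6 (seek(7, SET)): offset=7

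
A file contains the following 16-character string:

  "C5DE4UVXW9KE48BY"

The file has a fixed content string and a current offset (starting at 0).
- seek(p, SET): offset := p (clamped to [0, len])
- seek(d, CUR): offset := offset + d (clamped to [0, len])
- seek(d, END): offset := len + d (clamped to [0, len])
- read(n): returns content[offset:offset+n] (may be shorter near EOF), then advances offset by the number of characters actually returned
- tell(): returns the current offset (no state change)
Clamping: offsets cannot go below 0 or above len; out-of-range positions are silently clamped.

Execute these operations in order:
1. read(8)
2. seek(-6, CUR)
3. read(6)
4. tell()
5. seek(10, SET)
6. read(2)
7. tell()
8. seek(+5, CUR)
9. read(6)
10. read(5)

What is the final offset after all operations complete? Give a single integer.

Answer: 16

Derivation:
After 1 (read(8)): returned 'C5DE4UVX', offset=8
After 2 (seek(-6, CUR)): offset=2
After 3 (read(6)): returned 'DE4UVX', offset=8
After 4 (tell()): offset=8
After 5 (seek(10, SET)): offset=10
After 6 (read(2)): returned 'KE', offset=12
After 7 (tell()): offset=12
After 8 (seek(+5, CUR)): offset=16
After 9 (read(6)): returned '', offset=16
After 10 (read(5)): returned '', offset=16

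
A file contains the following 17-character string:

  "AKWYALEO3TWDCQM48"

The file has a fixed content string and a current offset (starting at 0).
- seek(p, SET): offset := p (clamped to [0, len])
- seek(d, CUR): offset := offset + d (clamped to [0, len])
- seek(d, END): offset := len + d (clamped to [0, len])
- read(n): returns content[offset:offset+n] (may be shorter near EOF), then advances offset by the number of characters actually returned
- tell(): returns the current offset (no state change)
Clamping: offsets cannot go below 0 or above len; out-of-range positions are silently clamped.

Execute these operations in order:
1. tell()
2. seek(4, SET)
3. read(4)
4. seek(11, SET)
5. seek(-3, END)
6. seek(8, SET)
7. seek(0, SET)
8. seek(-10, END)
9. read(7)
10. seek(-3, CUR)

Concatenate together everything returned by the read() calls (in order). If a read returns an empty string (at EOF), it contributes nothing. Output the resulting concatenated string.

Answer: ALEOO3TWDCQ

Derivation:
After 1 (tell()): offset=0
After 2 (seek(4, SET)): offset=4
After 3 (read(4)): returned 'ALEO', offset=8
After 4 (seek(11, SET)): offset=11
After 5 (seek(-3, END)): offset=14
After 6 (seek(8, SET)): offset=8
After 7 (seek(0, SET)): offset=0
After 8 (seek(-10, END)): offset=7
After 9 (read(7)): returned 'O3TWDCQ', offset=14
After 10 (seek(-3, CUR)): offset=11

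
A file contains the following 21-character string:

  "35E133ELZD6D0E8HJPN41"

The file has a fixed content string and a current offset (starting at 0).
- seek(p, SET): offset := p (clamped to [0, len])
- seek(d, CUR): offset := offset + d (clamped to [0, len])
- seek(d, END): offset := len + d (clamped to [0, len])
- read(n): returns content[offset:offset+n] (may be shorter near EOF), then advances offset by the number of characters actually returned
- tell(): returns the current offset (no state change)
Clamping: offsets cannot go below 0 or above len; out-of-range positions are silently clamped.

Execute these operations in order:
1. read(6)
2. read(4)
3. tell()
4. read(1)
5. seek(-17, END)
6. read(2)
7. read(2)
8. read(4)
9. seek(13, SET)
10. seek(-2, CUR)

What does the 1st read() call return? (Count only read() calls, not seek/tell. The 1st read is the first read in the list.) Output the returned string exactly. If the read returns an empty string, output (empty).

Answer: 35E133

Derivation:
After 1 (read(6)): returned '35E133', offset=6
After 2 (read(4)): returned 'ELZD', offset=10
After 3 (tell()): offset=10
After 4 (read(1)): returned '6', offset=11
After 5 (seek(-17, END)): offset=4
After 6 (read(2)): returned '33', offset=6
After 7 (read(2)): returned 'EL', offset=8
After 8 (read(4)): returned 'ZD6D', offset=12
After 9 (seek(13, SET)): offset=13
After 10 (seek(-2, CUR)): offset=11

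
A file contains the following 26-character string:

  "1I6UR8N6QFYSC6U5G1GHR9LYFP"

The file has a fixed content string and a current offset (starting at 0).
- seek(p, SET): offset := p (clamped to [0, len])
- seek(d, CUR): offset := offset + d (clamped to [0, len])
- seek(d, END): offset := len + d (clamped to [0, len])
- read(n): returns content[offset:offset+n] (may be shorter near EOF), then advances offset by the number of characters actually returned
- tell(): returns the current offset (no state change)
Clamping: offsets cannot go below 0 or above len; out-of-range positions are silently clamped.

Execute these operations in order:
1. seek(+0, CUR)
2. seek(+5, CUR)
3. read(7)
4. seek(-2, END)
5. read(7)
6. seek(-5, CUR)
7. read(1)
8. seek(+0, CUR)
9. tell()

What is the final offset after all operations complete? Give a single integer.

After 1 (seek(+0, CUR)): offset=0
After 2 (seek(+5, CUR)): offset=5
After 3 (read(7)): returned '8N6QFYS', offset=12
After 4 (seek(-2, END)): offset=24
After 5 (read(7)): returned 'FP', offset=26
After 6 (seek(-5, CUR)): offset=21
After 7 (read(1)): returned '9', offset=22
After 8 (seek(+0, CUR)): offset=22
After 9 (tell()): offset=22

Answer: 22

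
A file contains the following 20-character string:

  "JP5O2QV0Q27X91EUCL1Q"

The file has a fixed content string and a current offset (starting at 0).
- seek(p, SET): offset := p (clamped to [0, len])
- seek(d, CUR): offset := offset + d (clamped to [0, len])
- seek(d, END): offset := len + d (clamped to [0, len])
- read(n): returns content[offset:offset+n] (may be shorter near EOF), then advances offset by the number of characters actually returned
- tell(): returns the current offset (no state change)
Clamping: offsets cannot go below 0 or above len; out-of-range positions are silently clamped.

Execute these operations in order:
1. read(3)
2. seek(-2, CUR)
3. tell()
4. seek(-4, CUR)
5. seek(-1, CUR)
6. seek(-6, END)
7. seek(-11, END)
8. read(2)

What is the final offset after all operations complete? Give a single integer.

After 1 (read(3)): returned 'JP5', offset=3
After 2 (seek(-2, CUR)): offset=1
After 3 (tell()): offset=1
After 4 (seek(-4, CUR)): offset=0
After 5 (seek(-1, CUR)): offset=0
After 6 (seek(-6, END)): offset=14
After 7 (seek(-11, END)): offset=9
After 8 (read(2)): returned '27', offset=11

Answer: 11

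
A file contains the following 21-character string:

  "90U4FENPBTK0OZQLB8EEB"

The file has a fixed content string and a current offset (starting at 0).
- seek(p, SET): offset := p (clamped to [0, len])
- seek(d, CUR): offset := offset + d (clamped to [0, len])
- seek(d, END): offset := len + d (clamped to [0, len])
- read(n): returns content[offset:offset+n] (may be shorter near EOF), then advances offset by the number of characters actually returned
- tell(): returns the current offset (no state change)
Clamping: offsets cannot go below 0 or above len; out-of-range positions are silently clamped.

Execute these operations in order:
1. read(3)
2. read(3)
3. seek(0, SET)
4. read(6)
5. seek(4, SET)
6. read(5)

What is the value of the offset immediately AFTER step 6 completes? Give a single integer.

After 1 (read(3)): returned '90U', offset=3
After 2 (read(3)): returned '4FE', offset=6
After 3 (seek(0, SET)): offset=0
After 4 (read(6)): returned '90U4FE', offset=6
After 5 (seek(4, SET)): offset=4
After 6 (read(5)): returned 'FENPB', offset=9

Answer: 9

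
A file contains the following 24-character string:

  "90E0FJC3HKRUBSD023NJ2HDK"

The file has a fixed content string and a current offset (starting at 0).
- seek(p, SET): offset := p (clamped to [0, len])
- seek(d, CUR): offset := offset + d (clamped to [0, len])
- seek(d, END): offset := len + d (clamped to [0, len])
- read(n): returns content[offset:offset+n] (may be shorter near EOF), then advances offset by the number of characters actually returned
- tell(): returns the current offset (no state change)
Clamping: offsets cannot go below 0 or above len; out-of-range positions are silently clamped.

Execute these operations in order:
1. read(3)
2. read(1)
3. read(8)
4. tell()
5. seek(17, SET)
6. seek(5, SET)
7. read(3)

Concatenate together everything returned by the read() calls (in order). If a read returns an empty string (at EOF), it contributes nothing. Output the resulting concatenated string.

Answer: 90E0FJC3HKRUJC3

Derivation:
After 1 (read(3)): returned '90E', offset=3
After 2 (read(1)): returned '0', offset=4
After 3 (read(8)): returned 'FJC3HKRU', offset=12
After 4 (tell()): offset=12
After 5 (seek(17, SET)): offset=17
After 6 (seek(5, SET)): offset=5
After 7 (read(3)): returned 'JC3', offset=8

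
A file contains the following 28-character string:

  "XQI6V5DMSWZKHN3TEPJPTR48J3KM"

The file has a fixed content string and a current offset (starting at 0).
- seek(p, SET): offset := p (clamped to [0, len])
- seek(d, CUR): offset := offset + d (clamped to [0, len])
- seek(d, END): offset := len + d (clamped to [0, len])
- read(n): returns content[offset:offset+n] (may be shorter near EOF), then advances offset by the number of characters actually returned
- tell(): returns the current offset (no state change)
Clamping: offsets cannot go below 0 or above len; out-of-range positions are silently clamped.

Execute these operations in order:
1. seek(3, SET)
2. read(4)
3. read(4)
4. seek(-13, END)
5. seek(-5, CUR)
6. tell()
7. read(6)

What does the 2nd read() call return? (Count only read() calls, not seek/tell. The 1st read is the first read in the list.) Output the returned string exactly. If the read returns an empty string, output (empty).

After 1 (seek(3, SET)): offset=3
After 2 (read(4)): returned '6V5D', offset=7
After 3 (read(4)): returned 'MSWZ', offset=11
After 4 (seek(-13, END)): offset=15
After 5 (seek(-5, CUR)): offset=10
After 6 (tell()): offset=10
After 7 (read(6)): returned 'ZKHN3T', offset=16

Answer: MSWZ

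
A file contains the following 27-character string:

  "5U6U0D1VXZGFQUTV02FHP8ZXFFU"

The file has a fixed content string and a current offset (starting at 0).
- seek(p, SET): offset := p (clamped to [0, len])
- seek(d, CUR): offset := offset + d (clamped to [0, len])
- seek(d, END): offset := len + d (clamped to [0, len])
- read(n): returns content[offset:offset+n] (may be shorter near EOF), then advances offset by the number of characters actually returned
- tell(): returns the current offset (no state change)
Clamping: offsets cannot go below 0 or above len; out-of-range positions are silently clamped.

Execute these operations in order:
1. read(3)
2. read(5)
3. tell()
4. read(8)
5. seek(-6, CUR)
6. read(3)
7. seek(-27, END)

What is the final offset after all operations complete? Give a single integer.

Answer: 0

Derivation:
After 1 (read(3)): returned '5U6', offset=3
After 2 (read(5)): returned 'U0D1V', offset=8
After 3 (tell()): offset=8
After 4 (read(8)): returned 'XZGFQUTV', offset=16
After 5 (seek(-6, CUR)): offset=10
After 6 (read(3)): returned 'GFQ', offset=13
After 7 (seek(-27, END)): offset=0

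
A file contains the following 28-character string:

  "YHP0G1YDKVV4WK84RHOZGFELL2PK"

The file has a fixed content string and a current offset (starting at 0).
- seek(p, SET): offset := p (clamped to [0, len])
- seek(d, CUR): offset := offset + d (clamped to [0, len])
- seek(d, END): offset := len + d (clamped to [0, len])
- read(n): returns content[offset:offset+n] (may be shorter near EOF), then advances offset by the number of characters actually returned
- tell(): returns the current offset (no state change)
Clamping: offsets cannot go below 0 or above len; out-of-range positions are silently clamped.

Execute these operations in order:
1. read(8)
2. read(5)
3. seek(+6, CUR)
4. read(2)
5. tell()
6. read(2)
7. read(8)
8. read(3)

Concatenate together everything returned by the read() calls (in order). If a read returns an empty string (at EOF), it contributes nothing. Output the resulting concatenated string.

Answer: YHP0G1YDKVV4WZGFELL2PK

Derivation:
After 1 (read(8)): returned 'YHP0G1YD', offset=8
After 2 (read(5)): returned 'KVV4W', offset=13
After 3 (seek(+6, CUR)): offset=19
After 4 (read(2)): returned 'ZG', offset=21
After 5 (tell()): offset=21
After 6 (read(2)): returned 'FE', offset=23
After 7 (read(8)): returned 'LL2PK', offset=28
After 8 (read(3)): returned '', offset=28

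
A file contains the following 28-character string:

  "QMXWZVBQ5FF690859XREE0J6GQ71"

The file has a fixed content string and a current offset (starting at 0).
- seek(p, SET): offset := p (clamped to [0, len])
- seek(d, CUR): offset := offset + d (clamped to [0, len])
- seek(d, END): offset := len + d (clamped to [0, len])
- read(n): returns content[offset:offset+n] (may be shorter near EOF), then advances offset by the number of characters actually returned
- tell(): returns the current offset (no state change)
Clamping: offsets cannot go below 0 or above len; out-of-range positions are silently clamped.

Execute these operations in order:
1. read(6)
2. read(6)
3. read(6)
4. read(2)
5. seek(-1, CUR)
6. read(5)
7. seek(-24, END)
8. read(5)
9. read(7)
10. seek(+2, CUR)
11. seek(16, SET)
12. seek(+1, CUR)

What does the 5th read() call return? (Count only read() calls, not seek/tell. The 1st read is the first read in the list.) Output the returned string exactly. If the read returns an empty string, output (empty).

After 1 (read(6)): returned 'QMXWZV', offset=6
After 2 (read(6)): returned 'BQ5FF6', offset=12
After 3 (read(6)): returned '90859X', offset=18
After 4 (read(2)): returned 'RE', offset=20
After 5 (seek(-1, CUR)): offset=19
After 6 (read(5)): returned 'EE0J6', offset=24
After 7 (seek(-24, END)): offset=4
After 8 (read(5)): returned 'ZVBQ5', offset=9
After 9 (read(7)): returned 'FF69085', offset=16
After 10 (seek(+2, CUR)): offset=18
After 11 (seek(16, SET)): offset=16
After 12 (seek(+1, CUR)): offset=17

Answer: EE0J6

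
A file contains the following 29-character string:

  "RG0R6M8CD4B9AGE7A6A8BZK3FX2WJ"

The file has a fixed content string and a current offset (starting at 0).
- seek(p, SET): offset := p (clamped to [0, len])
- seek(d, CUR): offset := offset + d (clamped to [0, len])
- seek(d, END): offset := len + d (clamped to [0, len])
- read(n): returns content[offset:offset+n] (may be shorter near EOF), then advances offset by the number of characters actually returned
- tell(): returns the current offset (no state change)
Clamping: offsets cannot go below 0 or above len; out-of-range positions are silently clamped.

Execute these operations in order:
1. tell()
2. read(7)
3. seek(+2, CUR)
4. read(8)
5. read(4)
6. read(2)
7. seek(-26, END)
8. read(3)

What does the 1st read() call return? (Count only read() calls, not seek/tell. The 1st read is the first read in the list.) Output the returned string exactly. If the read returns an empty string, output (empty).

Answer: RG0R6M8

Derivation:
After 1 (tell()): offset=0
After 2 (read(7)): returned 'RG0R6M8', offset=7
After 3 (seek(+2, CUR)): offset=9
After 4 (read(8)): returned '4B9AGE7A', offset=17
After 5 (read(4)): returned '6A8B', offset=21
After 6 (read(2)): returned 'ZK', offset=23
After 7 (seek(-26, END)): offset=3
After 8 (read(3)): returned 'R6M', offset=6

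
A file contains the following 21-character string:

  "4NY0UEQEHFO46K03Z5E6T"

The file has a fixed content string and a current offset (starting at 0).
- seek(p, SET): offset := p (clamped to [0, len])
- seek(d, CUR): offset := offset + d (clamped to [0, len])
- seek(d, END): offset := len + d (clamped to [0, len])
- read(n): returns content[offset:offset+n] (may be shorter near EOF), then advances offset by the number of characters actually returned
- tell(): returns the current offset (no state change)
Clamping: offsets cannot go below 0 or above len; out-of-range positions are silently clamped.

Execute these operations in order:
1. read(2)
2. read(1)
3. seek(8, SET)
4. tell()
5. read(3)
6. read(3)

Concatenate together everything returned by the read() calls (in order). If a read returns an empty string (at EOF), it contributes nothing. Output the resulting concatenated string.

After 1 (read(2)): returned '4N', offset=2
After 2 (read(1)): returned 'Y', offset=3
After 3 (seek(8, SET)): offset=8
After 4 (tell()): offset=8
After 5 (read(3)): returned 'HFO', offset=11
After 6 (read(3)): returned '46K', offset=14

Answer: 4NYHFO46K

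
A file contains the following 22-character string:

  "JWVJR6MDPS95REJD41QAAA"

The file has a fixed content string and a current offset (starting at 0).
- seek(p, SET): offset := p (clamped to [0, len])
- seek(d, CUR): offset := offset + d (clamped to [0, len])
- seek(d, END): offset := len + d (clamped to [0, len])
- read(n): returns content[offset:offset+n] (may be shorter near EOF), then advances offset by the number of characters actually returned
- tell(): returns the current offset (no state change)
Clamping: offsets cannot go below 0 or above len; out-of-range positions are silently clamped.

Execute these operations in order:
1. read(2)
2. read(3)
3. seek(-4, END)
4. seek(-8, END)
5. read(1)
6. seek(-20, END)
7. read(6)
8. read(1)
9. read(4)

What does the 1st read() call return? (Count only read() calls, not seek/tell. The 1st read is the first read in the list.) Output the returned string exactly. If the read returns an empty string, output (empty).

Answer: JW

Derivation:
After 1 (read(2)): returned 'JW', offset=2
After 2 (read(3)): returned 'VJR', offset=5
After 3 (seek(-4, END)): offset=18
After 4 (seek(-8, END)): offset=14
After 5 (read(1)): returned 'J', offset=15
After 6 (seek(-20, END)): offset=2
After 7 (read(6)): returned 'VJR6MD', offset=8
After 8 (read(1)): returned 'P', offset=9
After 9 (read(4)): returned 'S95R', offset=13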